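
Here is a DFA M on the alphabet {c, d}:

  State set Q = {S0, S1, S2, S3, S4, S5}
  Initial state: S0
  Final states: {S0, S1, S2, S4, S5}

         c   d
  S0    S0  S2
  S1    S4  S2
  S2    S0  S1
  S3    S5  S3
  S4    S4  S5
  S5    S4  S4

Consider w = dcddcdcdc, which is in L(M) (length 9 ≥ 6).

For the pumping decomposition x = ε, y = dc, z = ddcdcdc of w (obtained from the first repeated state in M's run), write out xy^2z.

xy^2z = ε·dc·dc·ddcdcdc = dcdcddcdcdc.
Reading y = dc takes M from S0 back to S0, so after x·y·y the machine is still in S0, and z then leads to the accepting state S4. Hence dcdcddcdcdc ∈ L(M).

dcdcddcdcdc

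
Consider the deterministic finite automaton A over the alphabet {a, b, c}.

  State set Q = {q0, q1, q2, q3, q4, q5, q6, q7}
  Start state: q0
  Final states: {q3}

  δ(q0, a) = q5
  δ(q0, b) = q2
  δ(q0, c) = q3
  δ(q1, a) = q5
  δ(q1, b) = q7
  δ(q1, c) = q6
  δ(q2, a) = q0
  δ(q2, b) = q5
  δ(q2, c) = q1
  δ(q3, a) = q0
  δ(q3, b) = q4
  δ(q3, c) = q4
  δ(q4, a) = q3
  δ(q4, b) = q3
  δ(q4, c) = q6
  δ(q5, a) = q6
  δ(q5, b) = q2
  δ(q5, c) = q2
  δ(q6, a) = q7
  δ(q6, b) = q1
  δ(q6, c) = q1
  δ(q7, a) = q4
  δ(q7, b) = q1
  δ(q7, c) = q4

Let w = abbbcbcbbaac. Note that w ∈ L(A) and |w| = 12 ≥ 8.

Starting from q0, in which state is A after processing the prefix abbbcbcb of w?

q3

State sequence: q0 -a-> q5 -b-> q2 -b-> q5 -b-> q2 -c-> q1 -b-> q7 -c-> q4 -b-> q3

After reading 8 characters, A is in state q3.
(This kind of state-tracing is the core of the pumping-lemma construction: with 8 states, pigeonhole forces a repeat within the first 8 steps.)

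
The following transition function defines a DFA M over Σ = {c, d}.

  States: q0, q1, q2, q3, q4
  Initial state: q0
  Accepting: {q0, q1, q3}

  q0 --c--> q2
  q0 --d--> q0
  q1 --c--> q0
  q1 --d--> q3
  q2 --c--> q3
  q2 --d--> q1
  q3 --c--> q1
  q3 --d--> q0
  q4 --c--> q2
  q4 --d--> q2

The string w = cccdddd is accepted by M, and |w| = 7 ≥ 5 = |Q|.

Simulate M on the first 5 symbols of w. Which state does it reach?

Run of M on the first 5 characters of w = c c c d d:
  step 0: q0  (start)
  step 1: q2  (read c: q0→q2)
  step 2: q3  (read c: q2→q3)
  step 3: q1  (read c: q3→q1)
  step 4: q3  (read d: q1→q3)
  step 5: q0  (read d: q3→q0)

After reading 5 characters, M is in state q0.
(This kind of state-tracing is the core of the pumping-lemma construction: with 5 states, pigeonhole forces a repeat within the first 5 steps.)

q0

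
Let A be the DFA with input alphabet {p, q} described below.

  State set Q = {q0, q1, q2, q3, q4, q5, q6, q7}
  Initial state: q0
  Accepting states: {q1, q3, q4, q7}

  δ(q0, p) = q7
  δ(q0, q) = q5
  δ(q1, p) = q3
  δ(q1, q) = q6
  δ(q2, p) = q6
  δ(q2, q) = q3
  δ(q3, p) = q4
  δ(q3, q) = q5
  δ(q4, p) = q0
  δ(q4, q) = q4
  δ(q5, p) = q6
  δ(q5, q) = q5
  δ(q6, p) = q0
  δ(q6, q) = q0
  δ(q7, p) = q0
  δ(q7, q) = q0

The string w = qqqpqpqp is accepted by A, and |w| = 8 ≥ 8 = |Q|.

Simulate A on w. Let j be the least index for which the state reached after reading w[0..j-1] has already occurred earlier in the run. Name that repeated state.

q5

State sequence: q0 -q-> q5 -q-> q5 -q-> q5 -p-> q6 -q-> q0 -p-> q7 -q-> q0 -p-> q7
First repeat at step 2: q5 was already visited.

The earliest repeat is at step j = 2: A is in q5, which it already visited at step i = 1.
Since A has 8 states, any run of length ≥ 8 visits 8+1 states, so by pigeonhole some state repeats within the first 8 steps — that repeat gives the pumpable loop.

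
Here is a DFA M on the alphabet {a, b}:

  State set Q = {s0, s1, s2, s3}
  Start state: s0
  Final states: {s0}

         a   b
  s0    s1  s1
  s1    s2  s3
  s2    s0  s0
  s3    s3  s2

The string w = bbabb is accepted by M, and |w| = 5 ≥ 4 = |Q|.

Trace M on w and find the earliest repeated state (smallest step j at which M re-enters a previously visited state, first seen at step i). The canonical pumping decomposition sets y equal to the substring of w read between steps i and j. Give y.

a

Run of M on w = b b a b b:
  step 0: s0  (start)
  step 1: s1  (read b: s0→s1)
  step 2: s3  (read b: s1→s3)
  step 3: s3  (read a: s3→s3)   ← first repeat (s3 seen earlier)
  step 4: s2  (read b: s3→s2)
  step 5: s0  (read b: s2→s0)

So i = 2, j = 3, giving x = w[0:2] = bb, y = w[2:3] = a, z = w[3:5] = bb.
Check: |xy| = 3 ≤ 4 and |y| = 1 ≥ 1. Reading y takes M from s3 back to s3, so every xyⁱz is accepted.
With |Q| = 4, pigeonhole forces a state repeat no later than step 4; the substring read between the first and second visits to that state can be pumped.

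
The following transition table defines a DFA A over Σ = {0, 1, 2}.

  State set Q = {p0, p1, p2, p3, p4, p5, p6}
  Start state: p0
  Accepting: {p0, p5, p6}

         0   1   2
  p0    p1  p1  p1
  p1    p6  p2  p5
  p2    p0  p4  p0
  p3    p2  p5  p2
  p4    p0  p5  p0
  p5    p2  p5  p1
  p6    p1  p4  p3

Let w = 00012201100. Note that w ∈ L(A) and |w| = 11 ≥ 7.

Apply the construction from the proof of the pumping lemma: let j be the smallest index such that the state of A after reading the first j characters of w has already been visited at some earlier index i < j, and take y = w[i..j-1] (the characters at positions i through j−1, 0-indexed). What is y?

00

State sequence: p0 -0-> p1 -0-> p6 -0-> p1 -1-> p2 -2-> p0 -2-> p1 -0-> p6 -1-> p4 -1-> p5 -0-> p2 -0-> p0
First repeat at step 3: p1 was already visited.

So i = 1, j = 3, giving x = w[0:1] = 0, y = w[1:3] = 00, z = w[3:11] = 12201100.
Check: |xy| = 3 ≤ 7 and |y| = 2 ≥ 1. Reading y takes A from p1 back to p1, so every xyⁱz is accepted.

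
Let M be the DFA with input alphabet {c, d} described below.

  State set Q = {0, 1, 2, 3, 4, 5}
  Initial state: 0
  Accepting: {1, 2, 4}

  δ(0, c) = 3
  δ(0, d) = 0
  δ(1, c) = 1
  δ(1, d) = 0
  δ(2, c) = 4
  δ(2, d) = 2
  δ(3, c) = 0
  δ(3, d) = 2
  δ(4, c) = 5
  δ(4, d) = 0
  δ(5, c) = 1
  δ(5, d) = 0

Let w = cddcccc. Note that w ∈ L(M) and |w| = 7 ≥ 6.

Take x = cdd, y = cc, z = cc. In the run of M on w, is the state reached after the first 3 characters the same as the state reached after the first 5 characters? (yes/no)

State sequence: 0 -c-> 3 -d-> 2 -d-> 2 -c-> 4 -c-> 5

After x (step 3): 2. After xy (step 5): 5.
They differ (2 ≠ 5), so y is not a cycle from the state after x; this split is not the one the pumping-lemma construction produces, and pumping y need not keep the string in L(M).

no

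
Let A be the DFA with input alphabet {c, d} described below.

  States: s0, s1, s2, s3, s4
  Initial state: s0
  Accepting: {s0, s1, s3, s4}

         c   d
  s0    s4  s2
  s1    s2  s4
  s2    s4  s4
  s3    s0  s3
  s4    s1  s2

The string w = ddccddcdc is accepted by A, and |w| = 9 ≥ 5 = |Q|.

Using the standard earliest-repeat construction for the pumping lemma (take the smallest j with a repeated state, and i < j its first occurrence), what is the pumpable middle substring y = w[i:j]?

State sequence: s0 -d-> s2 -d-> s4 -c-> s1 -c-> s2 -d-> s4 -d-> s2 -c-> s4 -d-> s2 -c-> s4
First repeat at step 4: s2 was already visited.

So i = 1, j = 4, giving x = w[0:1] = d, y = w[1:4] = dcc, z = w[4:9] = ddcdc.
Check: |xy| = 4 ≤ 5 and |y| = 3 ≥ 1. Reading y takes A from s2 back to s2, so every xyⁱz is accepted.
With |Q| = 5, pigeonhole forces a state repeat no later than step 5; the substring read between the first and second visits to that state can be pumped.

dcc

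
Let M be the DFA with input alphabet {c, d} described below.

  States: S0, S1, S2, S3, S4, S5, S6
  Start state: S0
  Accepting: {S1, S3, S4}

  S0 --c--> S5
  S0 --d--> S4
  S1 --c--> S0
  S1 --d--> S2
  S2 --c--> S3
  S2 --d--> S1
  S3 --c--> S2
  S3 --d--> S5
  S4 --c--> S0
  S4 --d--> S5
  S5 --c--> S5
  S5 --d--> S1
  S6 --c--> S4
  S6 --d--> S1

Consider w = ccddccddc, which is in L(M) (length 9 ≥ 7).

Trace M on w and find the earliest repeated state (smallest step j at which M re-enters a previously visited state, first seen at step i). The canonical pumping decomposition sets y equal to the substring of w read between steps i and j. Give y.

State sequence: S0 -c-> S5 -c-> S5 -d-> S1 -d-> S2 -c-> S3 -c-> S2 -d-> S1 -d-> S2 -c-> S3
First repeat at step 2: S5 was already visited.

So i = 1, j = 2, giving x = w[0:1] = c, y = w[1:2] = c, z = w[2:9] = ddccddc.
Check: |xy| = 2 ≤ 7 and |y| = 1 ≥ 1. Reading y takes M from S5 back to S5, so every xyⁱz is accepted.

c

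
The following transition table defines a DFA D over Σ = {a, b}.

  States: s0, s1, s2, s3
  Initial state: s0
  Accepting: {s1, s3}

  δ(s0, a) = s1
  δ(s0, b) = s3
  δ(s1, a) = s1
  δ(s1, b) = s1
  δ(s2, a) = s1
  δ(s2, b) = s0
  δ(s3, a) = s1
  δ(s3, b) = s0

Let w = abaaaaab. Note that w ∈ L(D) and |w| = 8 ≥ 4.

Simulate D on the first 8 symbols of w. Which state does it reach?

s1

Run of D on the first 8 characters of w = a b a a a a a b:
  step 0: s0  (start)
  step 1: s1  (read a: s0→s1)
  step 2: s1  (read b: s1→s1)
  step 3: s1  (read a: s1→s1)
  step 4: s1  (read a: s1→s1)
  step 5: s1  (read a: s1→s1)
  step 6: s1  (read a: s1→s1)
  step 7: s1  (read a: s1→s1)
  step 8: s1  (read b: s1→s1)

After reading 8 characters, D is in state s1.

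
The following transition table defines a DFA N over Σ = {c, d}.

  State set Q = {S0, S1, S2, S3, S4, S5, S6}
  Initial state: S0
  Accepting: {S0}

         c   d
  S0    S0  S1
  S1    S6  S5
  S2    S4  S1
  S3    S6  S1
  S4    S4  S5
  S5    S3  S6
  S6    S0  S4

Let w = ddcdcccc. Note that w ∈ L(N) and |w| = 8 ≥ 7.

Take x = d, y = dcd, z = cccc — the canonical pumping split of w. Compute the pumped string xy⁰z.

xy⁰z = xz = d·cccc = dcccc.
Reading y = dcd takes N from S1 back to S1, so after x the machine is still in S1, and z then leads to the accepting state S0. Hence dcccc ∈ L(N).

dcccc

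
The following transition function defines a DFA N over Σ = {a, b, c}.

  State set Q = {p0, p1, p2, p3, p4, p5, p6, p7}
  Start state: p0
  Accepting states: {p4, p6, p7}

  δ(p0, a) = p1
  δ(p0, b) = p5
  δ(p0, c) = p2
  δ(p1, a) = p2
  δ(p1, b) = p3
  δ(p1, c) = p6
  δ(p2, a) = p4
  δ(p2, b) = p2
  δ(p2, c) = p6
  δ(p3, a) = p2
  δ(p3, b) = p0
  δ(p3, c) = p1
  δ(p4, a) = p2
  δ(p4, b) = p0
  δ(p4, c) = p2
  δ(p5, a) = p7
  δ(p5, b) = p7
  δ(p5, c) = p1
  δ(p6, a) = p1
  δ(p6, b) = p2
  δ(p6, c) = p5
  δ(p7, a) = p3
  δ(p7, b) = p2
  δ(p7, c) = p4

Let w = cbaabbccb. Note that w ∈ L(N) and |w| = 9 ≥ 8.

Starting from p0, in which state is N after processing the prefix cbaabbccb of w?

Run of N on the first 9 characters of w = c b a a b b c c b:
  step 0: p0  (start)
  step 1: p2  (read c: p0→p2)
  step 2: p2  (read b: p2→p2)
  step 3: p4  (read a: p2→p4)
  step 4: p2  (read a: p4→p2)
  step 5: p2  (read b: p2→p2)
  step 6: p2  (read b: p2→p2)
  step 7: p6  (read c: p2→p6)
  step 8: p5  (read c: p6→p5)
  step 9: p7  (read b: p5→p7)

After reading 9 characters, N is in state p7.

p7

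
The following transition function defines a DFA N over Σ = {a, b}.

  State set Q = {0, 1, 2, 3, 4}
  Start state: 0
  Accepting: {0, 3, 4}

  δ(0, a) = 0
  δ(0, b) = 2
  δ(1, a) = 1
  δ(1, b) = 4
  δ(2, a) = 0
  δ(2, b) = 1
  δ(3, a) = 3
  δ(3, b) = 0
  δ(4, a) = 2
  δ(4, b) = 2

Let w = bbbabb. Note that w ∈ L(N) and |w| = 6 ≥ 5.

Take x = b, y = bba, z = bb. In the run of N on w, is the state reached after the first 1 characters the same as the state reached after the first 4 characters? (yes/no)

Run of N on the first 4 characters of w = b b b a:
  step 0: 0  (start)
  step 1: 2  (read b: 0→2)
  step 2: 1  (read b: 2→1)
  step 3: 4  (read b: 1→4)
  step 4: 2  (read a: 4→2)

After x (step 1): 2. After xy (step 4): 2.
They match, so y = bba drives N around a cycle from 2 back to itself; pumping y any number of times keeps N in 2 before reading z, and xyⁱz ∈ L(N) for every i ≥ 0.

yes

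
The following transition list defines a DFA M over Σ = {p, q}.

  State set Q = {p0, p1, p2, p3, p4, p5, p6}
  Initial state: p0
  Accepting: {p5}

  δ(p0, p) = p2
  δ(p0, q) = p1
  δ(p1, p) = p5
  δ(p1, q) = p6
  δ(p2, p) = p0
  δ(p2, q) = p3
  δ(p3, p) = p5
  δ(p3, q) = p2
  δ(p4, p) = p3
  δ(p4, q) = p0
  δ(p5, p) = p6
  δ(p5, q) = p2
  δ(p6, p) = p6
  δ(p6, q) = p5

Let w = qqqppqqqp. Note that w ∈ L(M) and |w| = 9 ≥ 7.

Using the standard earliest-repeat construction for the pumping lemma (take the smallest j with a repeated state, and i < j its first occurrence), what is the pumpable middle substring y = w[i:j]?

Run of M on w = q q q p p q q q p:
  step 0: p0  (start)
  step 1: p1  (read q: p0→p1)
  step 2: p6  (read q: p1→p6)
  step 3: p5  (read q: p6→p5)
  step 4: p6  (read p: p5→p6)   ← first repeat (p6 seen earlier)
  step 5: p6  (read p: p6→p6)
  step 6: p5  (read q: p6→p5)
  step 7: p2  (read q: p5→p2)
  step 8: p3  (read q: p2→p3)
  step 9: p5  (read p: p3→p5)

So i = 2, j = 4, giving x = w[0:2] = qq, y = w[2:4] = qp, z = w[4:9] = pqqqp.
Check: |xy| = 4 ≤ 7 and |y| = 2 ≥ 1. Reading y takes M from p6 back to p6, so every xyⁱz is accepted.

qp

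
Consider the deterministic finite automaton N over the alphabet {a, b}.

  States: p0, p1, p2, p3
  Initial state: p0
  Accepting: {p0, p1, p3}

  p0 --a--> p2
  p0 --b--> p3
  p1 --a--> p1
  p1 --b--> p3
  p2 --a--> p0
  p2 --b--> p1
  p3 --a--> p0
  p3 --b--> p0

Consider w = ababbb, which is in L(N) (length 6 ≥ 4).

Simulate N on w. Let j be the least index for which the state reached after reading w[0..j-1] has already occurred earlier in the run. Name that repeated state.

Run of N on w = a b a b b b:
  step 0: p0  (start)
  step 1: p2  (read a: p0→p2)
  step 2: p1  (read b: p2→p1)
  step 3: p1  (read a: p1→p1)   ← first repeat (p1 seen earlier)
  step 4: p3  (read b: p1→p3)
  step 5: p0  (read b: p3→p0)
  step 6: p3  (read b: p0→p3)

The earliest repeat is at step j = 3: N is in p1, which it already visited at step i = 2.
With |Q| = 4, pigeonhole forces a state repeat no later than step 4; the substring read between the first and second visits to that state can be pumped.

p1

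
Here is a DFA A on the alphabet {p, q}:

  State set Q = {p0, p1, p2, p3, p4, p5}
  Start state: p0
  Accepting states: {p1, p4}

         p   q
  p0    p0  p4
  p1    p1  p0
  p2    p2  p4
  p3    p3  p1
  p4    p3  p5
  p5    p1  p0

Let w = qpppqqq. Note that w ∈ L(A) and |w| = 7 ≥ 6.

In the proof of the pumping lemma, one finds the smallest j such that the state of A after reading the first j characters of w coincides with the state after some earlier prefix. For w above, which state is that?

p3

State sequence: p0 -q-> p4 -p-> p3 -p-> p3 -p-> p3 -q-> p1 -q-> p0 -q-> p4
First repeat at step 3: p3 was already visited.

The earliest repeat is at step j = 3: A is in p3, which it already visited at step i = 2.
Since A has 6 states, any run of length ≥ 6 visits 6+1 states, so by pigeonhole some state repeats within the first 6 steps — that repeat gives the pumpable loop.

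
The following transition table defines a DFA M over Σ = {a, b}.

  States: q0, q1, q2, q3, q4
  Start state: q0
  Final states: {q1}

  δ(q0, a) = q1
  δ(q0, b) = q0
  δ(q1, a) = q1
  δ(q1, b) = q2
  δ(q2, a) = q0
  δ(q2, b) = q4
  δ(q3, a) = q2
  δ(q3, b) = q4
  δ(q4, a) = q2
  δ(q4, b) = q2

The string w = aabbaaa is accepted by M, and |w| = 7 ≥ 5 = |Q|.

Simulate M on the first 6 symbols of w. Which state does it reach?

State sequence: q0 -a-> q1 -a-> q1 -b-> q2 -b-> q4 -a-> q2 -a-> q0

After reading 6 characters, M is in state q0.
(This kind of state-tracing is the core of the pumping-lemma construction: with 5 states, pigeonhole forces a repeat within the first 5 steps.)

q0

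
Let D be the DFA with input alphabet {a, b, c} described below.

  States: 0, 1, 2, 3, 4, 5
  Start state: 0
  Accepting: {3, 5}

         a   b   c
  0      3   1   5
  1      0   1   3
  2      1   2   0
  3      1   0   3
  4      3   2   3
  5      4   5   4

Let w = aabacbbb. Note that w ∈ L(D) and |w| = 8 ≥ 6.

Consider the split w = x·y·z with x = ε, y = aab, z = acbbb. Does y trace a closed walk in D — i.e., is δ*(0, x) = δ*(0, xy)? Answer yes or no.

no

State sequence: 0 -a-> 3 -a-> 1 -b-> 1

After x (step 0): 0. After xy (step 3): 1.
They differ (0 ≠ 1), so y is not a cycle from the state after x; this split is not the one the pumping-lemma construction produces, and pumping y need not keep the string in L(D).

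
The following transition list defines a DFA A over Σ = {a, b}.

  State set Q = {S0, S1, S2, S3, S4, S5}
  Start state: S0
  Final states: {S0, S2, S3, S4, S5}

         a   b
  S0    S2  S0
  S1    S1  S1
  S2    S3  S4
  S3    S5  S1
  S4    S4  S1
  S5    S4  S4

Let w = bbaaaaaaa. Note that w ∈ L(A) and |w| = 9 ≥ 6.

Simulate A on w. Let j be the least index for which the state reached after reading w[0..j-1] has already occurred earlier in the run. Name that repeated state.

S0

State sequence: S0 -b-> S0 -b-> S0 -a-> S2 -a-> S3 -a-> S5 -a-> S4 -a-> S4 -a-> S4 -a-> S4
First repeat at step 1: S0 was already visited.

The earliest repeat is at step j = 1: A is in S0, which it already visited at step i = 0.
Since A has 6 states, any run of length ≥ 6 visits 6+1 states, so by pigeonhole some state repeats within the first 6 steps — that repeat gives the pumpable loop.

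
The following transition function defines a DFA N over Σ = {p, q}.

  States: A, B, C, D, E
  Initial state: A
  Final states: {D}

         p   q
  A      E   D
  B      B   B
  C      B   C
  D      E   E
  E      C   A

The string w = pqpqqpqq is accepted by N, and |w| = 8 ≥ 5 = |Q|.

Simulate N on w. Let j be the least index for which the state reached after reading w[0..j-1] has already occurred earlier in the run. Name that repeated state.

A

Run of N on w = p q p q q p q q:
  step 0: A  (start)
  step 1: E  (read p: A→E)
  step 2: A  (read q: E→A)   ← first repeat (A seen earlier)
  step 3: E  (read p: A→E)
  step 4: A  (read q: E→A)
  step 5: D  (read q: A→D)
  step 6: E  (read p: D→E)
  step 7: A  (read q: E→A)
  step 8: D  (read q: A→D)

The earliest repeat is at step j = 2: N is in A, which it already visited at step i = 0.
The DFA has 5 states, so the proof of the pumping lemma guarantees a repeated state among the first 5+1 visited; the segment between the two visits is the pumpable y.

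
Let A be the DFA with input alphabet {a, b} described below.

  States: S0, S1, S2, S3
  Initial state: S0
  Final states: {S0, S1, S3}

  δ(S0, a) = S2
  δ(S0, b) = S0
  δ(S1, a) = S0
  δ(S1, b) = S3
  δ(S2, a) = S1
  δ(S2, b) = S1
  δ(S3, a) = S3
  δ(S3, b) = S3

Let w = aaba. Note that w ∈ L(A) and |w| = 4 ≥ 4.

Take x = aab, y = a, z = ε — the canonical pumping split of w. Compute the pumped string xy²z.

xy^2z = aab·a·a·ε = aabaa.
Reading y = a takes A from S3 back to S3, so after x·y·y the machine is still in S3, and z then leads to the accepting state S3. Hence aabaa ∈ L(A).

aabaa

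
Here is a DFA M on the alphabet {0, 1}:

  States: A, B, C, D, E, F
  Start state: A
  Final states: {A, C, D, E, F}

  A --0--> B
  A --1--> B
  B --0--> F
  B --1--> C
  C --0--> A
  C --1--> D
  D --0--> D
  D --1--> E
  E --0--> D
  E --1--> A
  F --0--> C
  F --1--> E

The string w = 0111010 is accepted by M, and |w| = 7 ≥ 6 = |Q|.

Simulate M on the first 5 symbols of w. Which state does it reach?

D

State sequence: A -0-> B -1-> C -1-> D -1-> E -0-> D

After reading 5 characters, M is in state D.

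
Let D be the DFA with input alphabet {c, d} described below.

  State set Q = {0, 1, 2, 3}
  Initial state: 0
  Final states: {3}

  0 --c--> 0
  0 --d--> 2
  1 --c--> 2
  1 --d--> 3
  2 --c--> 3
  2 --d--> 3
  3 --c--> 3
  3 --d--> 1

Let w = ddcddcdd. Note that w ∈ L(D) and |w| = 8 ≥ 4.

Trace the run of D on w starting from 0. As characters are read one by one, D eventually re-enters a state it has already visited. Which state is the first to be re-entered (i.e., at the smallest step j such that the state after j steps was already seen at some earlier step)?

3

Run of D on w = d d c d d c d d:
  step 0: 0  (start)
  step 1: 2  (read d: 0→2)
  step 2: 3  (read d: 2→3)
  step 3: 3  (read c: 3→3)   ← first repeat (3 seen earlier)
  step 4: 1  (read d: 3→1)
  step 5: 3  (read d: 1→3)
  step 6: 3  (read c: 3→3)
  step 7: 1  (read d: 3→1)
  step 8: 3  (read d: 1→3)

The earliest repeat is at step j = 3: D is in 3, which it already visited at step i = 2.
Pumping length from the standard proof: p = 4 (the number of states). The repeated state found above gives |xy| = j ≤ 4 and |y| = j − i ≥ 1.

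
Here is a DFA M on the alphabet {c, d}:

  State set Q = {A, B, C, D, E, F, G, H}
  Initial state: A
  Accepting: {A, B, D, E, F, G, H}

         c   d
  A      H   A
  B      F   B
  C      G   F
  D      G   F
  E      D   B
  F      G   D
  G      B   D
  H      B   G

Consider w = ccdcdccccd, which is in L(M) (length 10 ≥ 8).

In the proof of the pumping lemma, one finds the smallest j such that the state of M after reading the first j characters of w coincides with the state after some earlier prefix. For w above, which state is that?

B

State sequence: A -c-> H -c-> B -d-> B -c-> F -d-> D -c-> G -c-> B -c-> F -c-> G -d-> D
First repeat at step 3: B was already visited.

The earliest repeat is at step j = 3: M is in B, which it already visited at step i = 2.
With |Q| = 8, pigeonhole forces a state repeat no later than step 8; the substring read between the first and second visits to that state can be pumped.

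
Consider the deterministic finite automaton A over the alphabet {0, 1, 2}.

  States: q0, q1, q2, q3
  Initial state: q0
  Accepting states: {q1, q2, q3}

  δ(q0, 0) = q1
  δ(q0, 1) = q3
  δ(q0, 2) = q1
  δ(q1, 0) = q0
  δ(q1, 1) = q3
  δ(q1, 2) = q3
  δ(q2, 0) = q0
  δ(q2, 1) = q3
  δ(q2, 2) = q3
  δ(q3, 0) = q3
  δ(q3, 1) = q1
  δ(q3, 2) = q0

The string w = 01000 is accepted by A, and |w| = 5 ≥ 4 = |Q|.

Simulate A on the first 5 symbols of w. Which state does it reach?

q3

Run of A on the first 5 characters of w = 0 1 0 0 0:
  step 0: q0  (start)
  step 1: q1  (read 0: q0→q1)
  step 2: q3  (read 1: q1→q3)
  step 3: q3  (read 0: q3→q3)
  step 4: q3  (read 0: q3→q3)
  step 5: q3  (read 0: q3→q3)

After reading 5 characters, A is in state q3.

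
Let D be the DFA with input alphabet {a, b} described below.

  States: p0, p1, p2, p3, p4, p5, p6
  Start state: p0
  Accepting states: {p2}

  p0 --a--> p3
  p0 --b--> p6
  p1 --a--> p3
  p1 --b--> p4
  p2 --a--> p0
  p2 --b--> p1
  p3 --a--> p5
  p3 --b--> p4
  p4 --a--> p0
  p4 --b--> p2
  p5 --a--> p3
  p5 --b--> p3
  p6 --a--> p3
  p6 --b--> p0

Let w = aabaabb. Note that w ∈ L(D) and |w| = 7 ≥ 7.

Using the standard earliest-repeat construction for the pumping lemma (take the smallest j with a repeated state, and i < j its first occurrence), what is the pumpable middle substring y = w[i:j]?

Run of D on w = a a b a a b b:
  step 0: p0  (start)
  step 1: p3  (read a: p0→p3)
  step 2: p5  (read a: p3→p5)
  step 3: p3  (read b: p5→p3)   ← first repeat (p3 seen earlier)
  step 4: p5  (read a: p3→p5)
  step 5: p3  (read a: p5→p3)
  step 6: p4  (read b: p3→p4)
  step 7: p2  (read b: p4→p2)

So i = 1, j = 3, giving x = w[0:1] = a, y = w[1:3] = ab, z = w[3:7] = aabb.
Check: |xy| = 3 ≤ 7 and |y| = 2 ≥ 1. Reading y takes D from p3 back to p3, so every xyⁱz is accepted.

ab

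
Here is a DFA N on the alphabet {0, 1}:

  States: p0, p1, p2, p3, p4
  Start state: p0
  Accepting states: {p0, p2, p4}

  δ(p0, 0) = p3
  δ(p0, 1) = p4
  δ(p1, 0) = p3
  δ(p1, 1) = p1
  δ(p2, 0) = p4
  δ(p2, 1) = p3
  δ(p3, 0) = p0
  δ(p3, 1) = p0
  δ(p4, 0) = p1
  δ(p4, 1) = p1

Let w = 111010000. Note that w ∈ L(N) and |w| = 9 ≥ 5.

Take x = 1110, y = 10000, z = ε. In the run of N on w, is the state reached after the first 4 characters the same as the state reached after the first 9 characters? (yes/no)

no

Run of N on the first 9 characters of w = 1 1 1 0 1 0 0 0 0:
  step 0: p0  (start)
  step 1: p4  (read 1: p0→p4)
  step 2: p1  (read 1: p4→p1)
  step 3: p1  (read 1: p1→p1)
  step 4: p3  (read 0: p1→p3)
  step 5: p0  (read 1: p3→p0)
  step 6: p3  (read 0: p0→p3)
  step 7: p0  (read 0: p3→p0)
  step 8: p3  (read 0: p0→p3)
  step 9: p0  (read 0: p3→p0)

After x (step 4): p3. After xy (step 9): p0.
They differ (p3 ≠ p0), so y is not a cycle from the state after x; this split is not the one the pumping-lemma construction produces, and pumping y need not keep the string in L(N).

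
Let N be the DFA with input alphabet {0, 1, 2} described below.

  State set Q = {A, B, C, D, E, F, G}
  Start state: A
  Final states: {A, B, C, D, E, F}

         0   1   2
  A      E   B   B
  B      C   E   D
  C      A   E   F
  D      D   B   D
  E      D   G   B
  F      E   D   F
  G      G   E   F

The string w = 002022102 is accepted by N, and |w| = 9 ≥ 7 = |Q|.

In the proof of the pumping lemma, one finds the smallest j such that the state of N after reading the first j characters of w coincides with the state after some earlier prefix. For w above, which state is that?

D

Run of N on w = 0 0 2 0 2 2 1 0 2:
  step 0: A  (start)
  step 1: E  (read 0: A→E)
  step 2: D  (read 0: E→D)
  step 3: D  (read 2: D→D)   ← first repeat (D seen earlier)
  step 4: D  (read 0: D→D)
  step 5: D  (read 2: D→D)
  step 6: D  (read 2: D→D)
  step 7: B  (read 1: D→B)
  step 8: C  (read 0: B→C)
  step 9: F  (read 2: C→F)

The earliest repeat is at step j = 3: N is in D, which it already visited at step i = 2.
Pumping length from the standard proof: p = 7 (the number of states). The repeated state found above gives |xy| = j ≤ 7 and |y| = j − i ≥ 1.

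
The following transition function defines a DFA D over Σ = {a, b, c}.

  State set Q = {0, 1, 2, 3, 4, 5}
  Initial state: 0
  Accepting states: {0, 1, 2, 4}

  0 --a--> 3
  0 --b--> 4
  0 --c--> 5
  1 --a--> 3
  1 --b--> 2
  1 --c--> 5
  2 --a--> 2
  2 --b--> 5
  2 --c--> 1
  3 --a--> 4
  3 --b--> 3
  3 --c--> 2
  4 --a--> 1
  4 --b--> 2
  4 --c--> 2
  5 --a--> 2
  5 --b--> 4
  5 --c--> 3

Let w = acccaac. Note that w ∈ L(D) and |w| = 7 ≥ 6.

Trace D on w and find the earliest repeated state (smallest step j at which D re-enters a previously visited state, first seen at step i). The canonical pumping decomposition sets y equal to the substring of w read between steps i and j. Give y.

Run of D on w = a c c c a a c:
  step 0: 0  (start)
  step 1: 3  (read a: 0→3)
  step 2: 2  (read c: 3→2)
  step 3: 1  (read c: 2→1)
  step 4: 5  (read c: 1→5)
  step 5: 2  (read a: 5→2)   ← first repeat (2 seen earlier)
  step 6: 2  (read a: 2→2)
  step 7: 1  (read c: 2→1)

So i = 2, j = 5, giving x = w[0:2] = ac, y = w[2:5] = cca, z = w[5:7] = ac.
Check: |xy| = 5 ≤ 6 and |y| = 3 ≥ 1. Reading y takes D from 2 back to 2, so every xyⁱz is accepted.

cca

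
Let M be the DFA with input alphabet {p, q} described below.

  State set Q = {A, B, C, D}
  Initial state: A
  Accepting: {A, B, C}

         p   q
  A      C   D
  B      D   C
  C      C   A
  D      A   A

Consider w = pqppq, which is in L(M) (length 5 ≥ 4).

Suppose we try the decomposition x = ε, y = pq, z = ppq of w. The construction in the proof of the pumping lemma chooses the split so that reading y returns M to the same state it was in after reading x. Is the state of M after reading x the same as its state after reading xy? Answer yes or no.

yes

State sequence: A -p-> C -q-> A

After x (step 0): A. After xy (step 2): A.
They match, so y = pq drives M around a cycle from A back to itself; pumping y any number of times keeps M in A before reading z, and xyⁱz ∈ L(M) for every i ≥ 0.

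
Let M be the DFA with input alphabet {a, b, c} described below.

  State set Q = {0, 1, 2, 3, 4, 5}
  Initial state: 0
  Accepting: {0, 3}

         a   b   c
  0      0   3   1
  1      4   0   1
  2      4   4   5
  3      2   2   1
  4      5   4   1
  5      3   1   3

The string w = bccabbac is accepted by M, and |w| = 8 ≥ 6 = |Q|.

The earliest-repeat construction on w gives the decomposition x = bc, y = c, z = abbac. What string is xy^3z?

bccccabbac

xy^3z = bc·c·c·c·abbac = bccccabbac.
Reading y = c takes M from 1 back to 1, so after x·y·y·y the machine is still in 1, and z then leads to the accepting state 3. Hence bccccabbac ∈ L(M).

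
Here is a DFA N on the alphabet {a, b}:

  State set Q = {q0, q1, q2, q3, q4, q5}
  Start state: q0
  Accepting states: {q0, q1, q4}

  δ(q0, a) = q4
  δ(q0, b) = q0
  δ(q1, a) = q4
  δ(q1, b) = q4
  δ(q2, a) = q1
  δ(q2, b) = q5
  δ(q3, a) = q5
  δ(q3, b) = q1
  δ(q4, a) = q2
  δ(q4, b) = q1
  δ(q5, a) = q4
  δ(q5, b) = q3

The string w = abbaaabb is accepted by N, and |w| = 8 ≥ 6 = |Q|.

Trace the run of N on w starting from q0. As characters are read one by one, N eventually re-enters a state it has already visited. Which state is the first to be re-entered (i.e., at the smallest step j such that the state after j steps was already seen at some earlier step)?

Run of N on w = a b b a a a b b:
  step 0: q0  (start)
  step 1: q4  (read a: q0→q4)
  step 2: q1  (read b: q4→q1)
  step 3: q4  (read b: q1→q4)   ← first repeat (q4 seen earlier)
  step 4: q2  (read a: q4→q2)
  step 5: q1  (read a: q2→q1)
  step 6: q4  (read a: q1→q4)
  step 7: q1  (read b: q4→q1)
  step 8: q4  (read b: q1→q4)

The earliest repeat is at step j = 3: N is in q4, which it already visited at step i = 1.
Pumping length from the standard proof: p = 6 (the number of states). The repeated state found above gives |xy| = j ≤ 6 and |y| = j − i ≥ 1.

q4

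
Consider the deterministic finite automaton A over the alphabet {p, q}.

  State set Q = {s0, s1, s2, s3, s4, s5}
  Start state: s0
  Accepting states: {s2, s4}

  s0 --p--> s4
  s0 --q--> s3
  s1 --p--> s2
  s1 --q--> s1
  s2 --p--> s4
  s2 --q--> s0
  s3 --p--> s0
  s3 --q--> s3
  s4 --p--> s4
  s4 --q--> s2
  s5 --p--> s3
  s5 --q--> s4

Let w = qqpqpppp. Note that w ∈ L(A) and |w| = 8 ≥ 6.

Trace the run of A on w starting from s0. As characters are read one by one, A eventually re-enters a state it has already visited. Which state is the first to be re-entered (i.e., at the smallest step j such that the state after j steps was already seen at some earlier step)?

State sequence: s0 -q-> s3 -q-> s3 -p-> s0 -q-> s3 -p-> s0 -p-> s4 -p-> s4 -p-> s4
First repeat at step 2: s3 was already visited.

The earliest repeat is at step j = 2: A is in s3, which it already visited at step i = 1.
Pumping length from the standard proof: p = 6 (the number of states). The repeated state found above gives |xy| = j ≤ 6 and |y| = j − i ≥ 1.

s3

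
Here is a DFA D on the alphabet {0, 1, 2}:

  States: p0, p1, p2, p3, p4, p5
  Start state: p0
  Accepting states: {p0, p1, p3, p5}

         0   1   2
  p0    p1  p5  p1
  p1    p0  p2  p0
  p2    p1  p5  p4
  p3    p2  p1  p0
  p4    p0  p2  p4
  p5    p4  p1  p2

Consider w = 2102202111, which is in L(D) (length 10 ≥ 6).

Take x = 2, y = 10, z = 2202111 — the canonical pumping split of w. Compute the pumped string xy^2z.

xy^2z = 2·10·10·2202111 = 210102202111.
Reading y = 10 takes D from p1 back to p1, so after x·y·y the machine is still in p1, and z then leads to the accepting state p1. Hence 210102202111 ∈ L(D).

210102202111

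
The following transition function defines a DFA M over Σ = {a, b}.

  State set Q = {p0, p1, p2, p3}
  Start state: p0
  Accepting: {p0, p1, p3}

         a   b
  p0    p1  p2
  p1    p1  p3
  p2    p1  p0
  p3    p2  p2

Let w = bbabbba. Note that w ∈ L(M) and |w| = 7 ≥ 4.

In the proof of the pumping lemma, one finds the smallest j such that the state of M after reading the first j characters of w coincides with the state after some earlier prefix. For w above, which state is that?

Run of M on w = b b a b b b a:
  step 0: p0  (start)
  step 1: p2  (read b: p0→p2)
  step 2: p0  (read b: p2→p0)   ← first repeat (p0 seen earlier)
  step 3: p1  (read a: p0→p1)
  step 4: p3  (read b: p1→p3)
  step 5: p2  (read b: p3→p2)
  step 6: p0  (read b: p2→p0)
  step 7: p1  (read a: p0→p1)

The earliest repeat is at step j = 2: M is in p0, which it already visited at step i = 0.

p0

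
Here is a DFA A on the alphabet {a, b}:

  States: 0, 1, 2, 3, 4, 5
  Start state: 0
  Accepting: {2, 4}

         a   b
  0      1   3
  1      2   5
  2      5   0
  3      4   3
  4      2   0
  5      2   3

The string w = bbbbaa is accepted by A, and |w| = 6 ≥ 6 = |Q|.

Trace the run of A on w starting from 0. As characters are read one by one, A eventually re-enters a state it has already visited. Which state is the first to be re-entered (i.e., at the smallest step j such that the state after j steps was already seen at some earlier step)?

3

State sequence: 0 -b-> 3 -b-> 3 -b-> 3 -b-> 3 -a-> 4 -a-> 2
First repeat at step 2: 3 was already visited.

The earliest repeat is at step j = 2: A is in 3, which it already visited at step i = 1.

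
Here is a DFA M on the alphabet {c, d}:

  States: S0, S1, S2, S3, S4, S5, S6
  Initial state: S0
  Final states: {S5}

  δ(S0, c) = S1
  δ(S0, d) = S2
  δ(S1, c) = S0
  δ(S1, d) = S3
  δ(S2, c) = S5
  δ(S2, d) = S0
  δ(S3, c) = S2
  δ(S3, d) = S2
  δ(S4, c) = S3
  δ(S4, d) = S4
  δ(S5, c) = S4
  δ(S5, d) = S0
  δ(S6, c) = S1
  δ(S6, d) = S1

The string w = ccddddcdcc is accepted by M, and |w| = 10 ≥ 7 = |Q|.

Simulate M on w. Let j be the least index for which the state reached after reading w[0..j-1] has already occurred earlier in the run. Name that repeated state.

S0

State sequence: S0 -c-> S1 -c-> S0 -d-> S2 -d-> S0 -d-> S2 -d-> S0 -c-> S1 -d-> S3 -c-> S2 -c-> S5
First repeat at step 2: S0 was already visited.

The earliest repeat is at step j = 2: M is in S0, which it already visited at step i = 0.
The DFA has 7 states, so the proof of the pumping lemma guarantees a repeated state among the first 7+1 visited; the segment between the two visits is the pumpable y.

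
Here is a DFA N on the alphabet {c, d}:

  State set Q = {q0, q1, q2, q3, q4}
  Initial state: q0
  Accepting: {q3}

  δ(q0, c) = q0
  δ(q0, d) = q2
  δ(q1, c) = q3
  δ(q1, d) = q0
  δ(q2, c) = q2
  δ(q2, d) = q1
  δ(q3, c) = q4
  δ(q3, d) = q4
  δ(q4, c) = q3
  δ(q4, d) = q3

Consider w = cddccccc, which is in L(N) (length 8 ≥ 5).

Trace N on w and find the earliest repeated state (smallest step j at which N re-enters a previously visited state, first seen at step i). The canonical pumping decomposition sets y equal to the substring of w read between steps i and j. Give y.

Run of N on w = c d d c c c c c:
  step 0: q0  (start)
  step 1: q0  (read c: q0→q0)   ← first repeat (q0 seen earlier)
  step 2: q2  (read d: q0→q2)
  step 3: q1  (read d: q2→q1)
  step 4: q3  (read c: q1→q3)
  step 5: q4  (read c: q3→q4)
  step 6: q3  (read c: q4→q3)
  step 7: q4  (read c: q3→q4)
  step 8: q3  (read c: q4→q3)

So i = 0, j = 1, giving x = w[0:0] = ε, y = w[0:1] = c, z = w[1:8] = ddccccc.
Check: |xy| = 1 ≤ 5 and |y| = 1 ≥ 1. Reading y takes N from q0 back to q0, so every xyⁱz is accepted.
The DFA has 5 states, so the proof of the pumping lemma guarantees a repeated state among the first 5+1 visited; the segment between the two visits is the pumpable y.

c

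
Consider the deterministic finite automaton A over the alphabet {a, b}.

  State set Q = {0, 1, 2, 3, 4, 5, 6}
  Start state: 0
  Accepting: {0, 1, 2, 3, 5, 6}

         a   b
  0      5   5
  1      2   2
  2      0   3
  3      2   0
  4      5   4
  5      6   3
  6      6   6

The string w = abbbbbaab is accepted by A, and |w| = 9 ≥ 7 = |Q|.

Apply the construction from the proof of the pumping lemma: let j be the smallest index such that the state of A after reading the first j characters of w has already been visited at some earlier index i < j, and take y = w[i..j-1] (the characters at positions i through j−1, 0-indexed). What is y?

abb

Run of A on w = a b b b b b a a b:
  step 0: 0  (start)
  step 1: 5  (read a: 0→5)
  step 2: 3  (read b: 5→3)
  step 3: 0  (read b: 3→0)   ← first repeat (0 seen earlier)
  step 4: 5  (read b: 0→5)
  step 5: 3  (read b: 5→3)
  step 6: 0  (read b: 3→0)
  step 7: 5  (read a: 0→5)
  step 8: 6  (read a: 5→6)
  step 9: 6  (read b: 6→6)

So i = 0, j = 3, giving x = w[0:0] = ε, y = w[0:3] = abb, z = w[3:9] = bbbaab.
Check: |xy| = 3 ≤ 7 and |y| = 3 ≥ 1. Reading y takes A from 0 back to 0, so every xyⁱz is accepted.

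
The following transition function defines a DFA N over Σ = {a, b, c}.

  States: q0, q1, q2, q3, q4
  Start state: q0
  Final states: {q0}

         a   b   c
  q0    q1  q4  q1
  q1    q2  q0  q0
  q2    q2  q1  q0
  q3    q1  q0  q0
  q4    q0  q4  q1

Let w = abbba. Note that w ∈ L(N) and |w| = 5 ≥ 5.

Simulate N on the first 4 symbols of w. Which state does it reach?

q4

State sequence: q0 -a-> q1 -b-> q0 -b-> q4 -b-> q4

After reading 4 characters, N is in state q4.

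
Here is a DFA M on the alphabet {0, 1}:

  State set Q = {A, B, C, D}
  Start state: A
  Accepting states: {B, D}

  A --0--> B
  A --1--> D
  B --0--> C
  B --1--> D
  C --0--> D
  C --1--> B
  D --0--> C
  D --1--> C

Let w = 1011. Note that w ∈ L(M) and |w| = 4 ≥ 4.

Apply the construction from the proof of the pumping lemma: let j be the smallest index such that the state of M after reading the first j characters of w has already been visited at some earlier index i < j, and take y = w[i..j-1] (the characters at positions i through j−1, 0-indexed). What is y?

Run of M on w = 1 0 1 1:
  step 0: A  (start)
  step 1: D  (read 1: A→D)
  step 2: C  (read 0: D→C)
  step 3: B  (read 1: C→B)
  step 4: D  (read 1: B→D)   ← first repeat (D seen earlier)

So i = 1, j = 4, giving x = w[0:1] = 1, y = w[1:4] = 011, z = w[4:4] = ε.
Check: |xy| = 4 ≤ 4 and |y| = 3 ≥ 1. Reading y takes M from D back to D, so every xyⁱz is accepted.

011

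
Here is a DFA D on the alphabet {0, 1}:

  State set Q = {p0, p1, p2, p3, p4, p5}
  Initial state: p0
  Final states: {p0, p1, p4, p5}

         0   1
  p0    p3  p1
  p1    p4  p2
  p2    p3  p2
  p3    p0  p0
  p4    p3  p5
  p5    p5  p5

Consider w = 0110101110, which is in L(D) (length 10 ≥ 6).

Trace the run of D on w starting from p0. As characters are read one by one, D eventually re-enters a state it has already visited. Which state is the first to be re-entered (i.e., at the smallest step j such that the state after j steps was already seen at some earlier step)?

p0

State sequence: p0 -0-> p3 -1-> p0 -1-> p1 -0-> p4 -1-> p5 -0-> p5 -1-> p5 -1-> p5 -1-> p5 -0-> p5
First repeat at step 2: p0 was already visited.

The earliest repeat is at step j = 2: D is in p0, which it already visited at step i = 0.
Pumping length from the standard proof: p = 6 (the number of states). The repeated state found above gives |xy| = j ≤ 6 and |y| = j − i ≥ 1.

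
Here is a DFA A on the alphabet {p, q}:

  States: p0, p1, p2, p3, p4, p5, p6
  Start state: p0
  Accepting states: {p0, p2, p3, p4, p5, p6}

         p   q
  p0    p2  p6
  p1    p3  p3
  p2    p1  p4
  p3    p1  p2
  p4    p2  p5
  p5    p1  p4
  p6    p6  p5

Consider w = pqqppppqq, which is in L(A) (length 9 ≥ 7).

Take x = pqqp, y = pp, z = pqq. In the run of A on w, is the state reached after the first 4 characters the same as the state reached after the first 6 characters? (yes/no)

Run of A on the first 6 characters of w = p q q p p p:
  step 0: p0  (start)
  step 1: p2  (read p: p0→p2)
  step 2: p4  (read q: p2→p4)
  step 3: p5  (read q: p4→p5)
  step 4: p1  (read p: p5→p1)
  step 5: p3  (read p: p1→p3)
  step 6: p1  (read p: p3→p1)

After x (step 4): p1. After xy (step 6): p1.
They match, so y = pp drives A around a cycle from p1 back to itself; pumping y any number of times keeps A in p1 before reading z, and xyⁱz ∈ L(A) for every i ≥ 0.

yes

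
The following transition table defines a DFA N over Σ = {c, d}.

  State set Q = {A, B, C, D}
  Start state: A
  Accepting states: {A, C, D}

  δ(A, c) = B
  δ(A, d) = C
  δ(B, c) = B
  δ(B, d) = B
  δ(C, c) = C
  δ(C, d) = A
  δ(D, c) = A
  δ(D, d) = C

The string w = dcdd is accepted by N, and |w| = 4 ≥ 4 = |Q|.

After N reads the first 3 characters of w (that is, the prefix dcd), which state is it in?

Run of N on the first 3 characters of w = d c d:
  step 0: A  (start)
  step 1: C  (read d: A→C)
  step 2: C  (read c: C→C)
  step 3: A  (read d: C→A)

After reading 3 characters, N is in state A.

A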